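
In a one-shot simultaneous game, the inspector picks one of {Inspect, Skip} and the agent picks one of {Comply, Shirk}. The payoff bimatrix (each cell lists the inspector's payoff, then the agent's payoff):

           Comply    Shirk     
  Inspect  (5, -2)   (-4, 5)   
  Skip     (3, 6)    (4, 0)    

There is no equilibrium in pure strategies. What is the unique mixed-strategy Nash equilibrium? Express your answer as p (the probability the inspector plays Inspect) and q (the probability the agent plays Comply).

p = 6/13, q = 4/5

The agent's indifference between Comply and Shirk determines the inspector's mixing probability p:
  the agent's expected payoff from Comply: p·(-2) + (1−p)·6 = -8p + 6
  the agent's expected payoff from Shirk: p·5 + (1−p)·0 = 5p
  -8p + 6 = 5p  ⇒  -13p = -6  ⇒  p = 6/13.
The agent's mix must leave the inspector indifferent between Inspect and Skip.
  the inspector's payoff from Inspect: q·5 + (1−q)·(-4) = 9q - 4
  the inspector's payoff from Skip: q·3 + (1−q)·4 = -q + 4
  9q - 4 = -q + 4  ⇒  10q = 8  ⇒  q = 4/5.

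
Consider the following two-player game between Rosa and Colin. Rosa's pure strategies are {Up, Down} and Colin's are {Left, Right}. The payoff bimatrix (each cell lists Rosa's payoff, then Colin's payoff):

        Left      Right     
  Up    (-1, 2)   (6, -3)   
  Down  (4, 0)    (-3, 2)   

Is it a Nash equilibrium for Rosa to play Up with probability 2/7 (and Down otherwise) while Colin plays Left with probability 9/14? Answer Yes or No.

Yes

Check Colin's indifference given Rosa's mix p = 2/7:
  payoff from Left = 4/7; payoff from Right = 4/7 — equal.
Check Rosa's indifference given Colin's mix q = 9/14:
  payoff from Up = 3/2; payoff from Down = 3/2 — equal.
Both players are indifferent, so neither can profitably deviate.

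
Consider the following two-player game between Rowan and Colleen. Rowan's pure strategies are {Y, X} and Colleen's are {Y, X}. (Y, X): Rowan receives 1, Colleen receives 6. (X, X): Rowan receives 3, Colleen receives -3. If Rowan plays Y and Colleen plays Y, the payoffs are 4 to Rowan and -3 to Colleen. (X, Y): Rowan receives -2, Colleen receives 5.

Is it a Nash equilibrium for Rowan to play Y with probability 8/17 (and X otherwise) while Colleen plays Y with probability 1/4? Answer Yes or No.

Yes

Check Colleen's indifference given Rowan's mix p = 8/17:
  payoff from Y = 21/17; payoff from X = 21/17 — equal.
Check Rowan's indifference given Colleen's mix q = 1/4:
  payoff from Y = 7/4; payoff from X = 7/4 — equal.
Both players are indifferent, so neither can profitably deviate.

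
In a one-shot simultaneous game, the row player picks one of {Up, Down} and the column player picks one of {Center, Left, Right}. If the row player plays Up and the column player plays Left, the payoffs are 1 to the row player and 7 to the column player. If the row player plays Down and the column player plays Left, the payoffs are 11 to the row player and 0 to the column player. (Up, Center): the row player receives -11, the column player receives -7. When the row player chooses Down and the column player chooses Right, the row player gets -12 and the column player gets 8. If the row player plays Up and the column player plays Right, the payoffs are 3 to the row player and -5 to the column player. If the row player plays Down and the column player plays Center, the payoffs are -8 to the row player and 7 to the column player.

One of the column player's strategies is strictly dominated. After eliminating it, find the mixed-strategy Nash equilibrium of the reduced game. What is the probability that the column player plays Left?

q = 3/5

The column player's strategy Center is strictly dominated by Right: -5 > -7 and 8 > 7. Eliminate Center.
The row player's indifference between Up and Down determines the column player's mixing probability q:
  the row player's payoff from Up: q·1 + (1−q)·3 = -2q + 3
  the row player's payoff from Down: q·11 + (1−q)·(-12) = 23q - 12
  -2q + 3 = 23q - 12  ⇒  -25q = -15  ⇒  q = 3/5.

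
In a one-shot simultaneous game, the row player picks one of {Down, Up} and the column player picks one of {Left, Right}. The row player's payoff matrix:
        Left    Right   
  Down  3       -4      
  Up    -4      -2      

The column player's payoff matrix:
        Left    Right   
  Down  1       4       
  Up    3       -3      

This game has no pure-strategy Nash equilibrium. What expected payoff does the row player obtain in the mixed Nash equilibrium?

-22/9

Set the row player's expected payoff from Down equal to that from Up:
  the row player's expected payoff from Down: q·3 + (1−q)·(-4) = 7q - 4
  the row player's expected payoff from Up: q·(-4) + (1−q)·(-2) = -2q - 2
  7q - 4 = -2q - 2  ⇒  9q = 2  ⇒  q = 2/9.
At equilibrium the row player is indifferent across rows, so the row player's payoff equals the payoff from Down: (2/9)·3 + (7/9)·(-4) = -22/9.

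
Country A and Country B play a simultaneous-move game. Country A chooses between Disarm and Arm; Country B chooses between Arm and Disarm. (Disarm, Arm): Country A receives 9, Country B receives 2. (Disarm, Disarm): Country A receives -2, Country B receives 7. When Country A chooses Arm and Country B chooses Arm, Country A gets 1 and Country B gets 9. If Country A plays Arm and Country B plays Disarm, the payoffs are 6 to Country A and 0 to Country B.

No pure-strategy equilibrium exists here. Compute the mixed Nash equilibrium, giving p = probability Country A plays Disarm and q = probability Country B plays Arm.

Country A's mix must leave Country B indifferent between Arm and Disarm.
  Country B's expected payoff from Arm: p·2 + (1−p)·9 = -7p + 9
  Country B's expected payoff from Disarm: p·7 + (1−p)·0 = 7p
  -7p + 9 = 7p  ⇒  -14p = -9  ⇒  p = 9/14.
In a mixed equilibrium Country A is indifferent between Disarm and Arm; this condition fixes q.
  Country A's payoff to Disarm: q·9 + (1−q)·(-2) = 11q - 2
  Country A's payoff to Arm: q·1 + (1−q)·6 = -5q + 6
  11q - 2 = -5q + 6  ⇒  16q = 8  ⇒  q = 1/2.

p = 9/14, q = 1/2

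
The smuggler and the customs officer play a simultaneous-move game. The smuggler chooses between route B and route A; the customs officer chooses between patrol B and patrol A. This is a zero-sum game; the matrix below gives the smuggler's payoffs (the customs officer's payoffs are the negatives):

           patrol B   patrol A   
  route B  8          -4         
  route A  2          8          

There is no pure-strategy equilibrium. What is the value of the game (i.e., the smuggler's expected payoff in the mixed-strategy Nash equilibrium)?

The smuggler's indifference between route B and route A determines the customs officer's mixing probability q:
  the smuggler's expected payoff from route B: q·8 + (1−q)·(-4) = 12q - 4
  the smuggler's expected payoff from route A: q·2 + (1−q)·8 = -6q + 8
  12q - 4 = -6q + 8  ⇒  18q = 12  ⇒  q = 2/3.
The value is the smuggler's expected payoff against this mix (using route B): (2/3)·8 + (1/3)·(-4) = 4.

v = 4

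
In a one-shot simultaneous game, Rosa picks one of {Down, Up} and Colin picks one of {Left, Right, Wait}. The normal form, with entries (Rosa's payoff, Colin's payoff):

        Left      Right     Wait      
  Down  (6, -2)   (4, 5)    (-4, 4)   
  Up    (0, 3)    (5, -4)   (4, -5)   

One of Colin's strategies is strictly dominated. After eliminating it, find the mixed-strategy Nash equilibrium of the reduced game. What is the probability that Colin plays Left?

Colin's strategy Wait is strictly dominated by Right: 5 > 4 and -4 > -5. Eliminate Wait.
Set Rosa's expected payoff from Down equal to that from Up:
  Rosa's expected payoff from Down: q·6 + (1−q)·4 = 2q + 4
  Rosa's expected payoff from Up: q·0 + (1−q)·5 = -5q + 5
  2q + 4 = -5q + 5  ⇒  7q = 1  ⇒  q = 1/7.

q = 1/7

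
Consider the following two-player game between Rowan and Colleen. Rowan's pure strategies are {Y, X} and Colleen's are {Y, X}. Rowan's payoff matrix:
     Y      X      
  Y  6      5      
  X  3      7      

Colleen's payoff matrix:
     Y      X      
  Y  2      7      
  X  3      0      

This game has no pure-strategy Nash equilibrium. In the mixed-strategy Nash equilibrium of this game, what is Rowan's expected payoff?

27/5

In a mixed equilibrium Rowan is indifferent between Y and X; this condition fixes q.
  Rowan's expected payoff from Y: q·6 + (1−q)·5 = q + 5
  Rowan's expected payoff from X: q·3 + (1−q)·7 = -4q + 7
  q + 5 = -4q + 7  ⇒  5q = 2  ⇒  q = 2/5.
At equilibrium Rowan is indifferent across rows, so Rowan's payoff equals the payoff from Y: (2/5)·6 + (3/5)·5 = 27/5.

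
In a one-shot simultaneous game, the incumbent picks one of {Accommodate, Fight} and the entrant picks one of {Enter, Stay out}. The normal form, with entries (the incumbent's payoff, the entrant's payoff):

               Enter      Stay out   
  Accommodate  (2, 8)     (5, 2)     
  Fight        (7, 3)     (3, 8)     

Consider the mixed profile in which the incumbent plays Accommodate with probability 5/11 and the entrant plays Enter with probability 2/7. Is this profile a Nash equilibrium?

Yes

Check the entrant's indifference given the incumbent's mix p = 5/11:
  payoff from Enter = 58/11; payoff from Stay out = 58/11 — equal.
Check the incumbent's indifference given the entrant's mix q = 2/7:
  payoff from Accommodate = 29/7; payoff from Fight = 29/7 — equal.
Both players are indifferent, so neither can profitably deviate.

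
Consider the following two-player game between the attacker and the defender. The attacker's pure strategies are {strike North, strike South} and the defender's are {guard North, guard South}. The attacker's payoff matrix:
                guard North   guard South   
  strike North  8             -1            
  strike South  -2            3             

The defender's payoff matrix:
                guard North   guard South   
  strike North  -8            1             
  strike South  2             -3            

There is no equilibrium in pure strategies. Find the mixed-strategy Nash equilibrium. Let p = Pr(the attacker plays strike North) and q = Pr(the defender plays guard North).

For the defender to be willing to mix, the defender must be indifferent between guard North and guard South, which pins down the attacker's mix.
  the defender's expected payoff from guard North: p·(-8) + (1−p)·2 = -10p + 2
  the defender's expected payoff from guard South: p·1 + (1−p)·(-3) = 4p - 3
  -10p + 2 = 4p - 3  ⇒  -14p = -5  ⇒  p = 5/14.
For the attacker to be willing to mix, the attacker must be indifferent between strike North and strike South, which pins down the defender's mix.
  the attacker's expected payoff from strike North: q·8 + (1−q)·(-1) = 9q - 1
  the attacker's expected payoff from strike South: q·(-2) + (1−q)·3 = -5q + 3
  9q - 1 = -5q + 3  ⇒  14q = 4  ⇒  q = 2/7.

p = 5/14, q = 2/7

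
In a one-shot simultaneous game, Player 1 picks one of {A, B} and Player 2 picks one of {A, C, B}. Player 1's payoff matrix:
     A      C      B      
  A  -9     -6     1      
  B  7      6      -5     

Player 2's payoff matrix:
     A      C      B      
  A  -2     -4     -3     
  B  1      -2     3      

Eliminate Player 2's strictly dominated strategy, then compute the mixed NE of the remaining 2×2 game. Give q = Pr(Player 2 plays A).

q = 3/11

Player 2's strategy C is strictly dominated by A: -2 > -4 and 1 > -2. Eliminate C.
Player 2's mix must leave Player 1 indifferent between A and B.
  Player 1's payoff to A: q·(-9) + (1−q)·1 = -10q + 1
  Player 1's payoff to B: q·7 + (1−q)·(-5) = 12q - 5
  -10q + 1 = 12q - 5  ⇒  -22q = -6  ⇒  q = 3/11.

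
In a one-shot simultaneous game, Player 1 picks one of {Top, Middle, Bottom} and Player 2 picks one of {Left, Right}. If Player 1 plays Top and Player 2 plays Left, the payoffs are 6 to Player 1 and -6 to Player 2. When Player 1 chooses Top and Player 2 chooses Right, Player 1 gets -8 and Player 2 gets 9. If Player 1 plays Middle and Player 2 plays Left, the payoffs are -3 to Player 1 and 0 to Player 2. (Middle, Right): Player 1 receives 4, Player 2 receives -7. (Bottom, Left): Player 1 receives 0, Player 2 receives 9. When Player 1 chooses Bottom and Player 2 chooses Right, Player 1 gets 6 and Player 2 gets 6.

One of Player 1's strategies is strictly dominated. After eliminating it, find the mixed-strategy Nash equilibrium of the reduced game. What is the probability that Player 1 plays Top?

p = 1/6

Player 1's strategy Middle is strictly dominated by Bottom: 0 > -3 and 6 > 4. Eliminate Middle.
Set Player 2's expected payoff from Left equal to that from Right:
  Player 2's payoff to Left: p·(-6) + (1−p)·9 = -15p + 9
  Player 2's payoff to Right: p·9 + (1−p)·6 = 3p + 6
  -15p + 9 = 3p + 6  ⇒  -18p = -3  ⇒  p = 1/6.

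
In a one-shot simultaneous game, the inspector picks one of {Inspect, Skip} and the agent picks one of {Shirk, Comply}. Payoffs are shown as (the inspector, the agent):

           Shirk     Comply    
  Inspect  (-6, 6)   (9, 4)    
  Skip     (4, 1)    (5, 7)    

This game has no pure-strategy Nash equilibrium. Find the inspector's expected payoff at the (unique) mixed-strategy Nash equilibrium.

33/7

The agent's mix must leave the inspector indifferent between Inspect and Skip.
  the inspector's expected payoff from Inspect: q·(-6) + (1−q)·9 = -15q + 9
  the inspector's expected payoff from Skip: q·4 + (1−q)·5 = -q + 5
  -15q + 9 = -q + 5  ⇒  -14q = -4  ⇒  q = 2/7.
At equilibrium the inspector is indifferent across rows, so the inspector's payoff equals the payoff from Inspect: (2/7)·(-6) + (5/7)·9 = 33/7.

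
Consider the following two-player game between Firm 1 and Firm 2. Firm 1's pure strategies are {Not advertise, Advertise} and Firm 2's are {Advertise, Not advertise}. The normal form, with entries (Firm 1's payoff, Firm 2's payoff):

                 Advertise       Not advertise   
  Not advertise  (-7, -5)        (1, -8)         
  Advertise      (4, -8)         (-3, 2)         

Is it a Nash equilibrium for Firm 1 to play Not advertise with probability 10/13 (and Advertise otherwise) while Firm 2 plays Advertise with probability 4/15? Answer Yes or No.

Yes

Check Firm 2's indifference given Firm 1's mix p = 10/13:
  payoff from Advertise = -74/13; payoff from Not advertise = -74/13 — equal.
Check Firm 1's indifference given Firm 2's mix q = 4/15:
  payoff from Not advertise = -17/15; payoff from Advertise = -17/15 — equal.
Both players are indifferent, so neither can profitably deviate.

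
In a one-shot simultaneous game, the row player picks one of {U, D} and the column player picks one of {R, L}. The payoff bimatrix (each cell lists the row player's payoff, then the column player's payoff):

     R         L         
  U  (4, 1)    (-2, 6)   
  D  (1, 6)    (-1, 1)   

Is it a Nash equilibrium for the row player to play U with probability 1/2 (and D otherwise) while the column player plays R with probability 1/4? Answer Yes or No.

Yes

Check the column player's indifference given the row player's mix p = 1/2:
  payoff from R = 7/2; payoff from L = 7/2 — equal.
Check the row player's indifference given the column player's mix q = 1/4:
  payoff from U = -1/2; payoff from D = -1/2 — equal.
Both players are indifferent, so neither can profitably deviate.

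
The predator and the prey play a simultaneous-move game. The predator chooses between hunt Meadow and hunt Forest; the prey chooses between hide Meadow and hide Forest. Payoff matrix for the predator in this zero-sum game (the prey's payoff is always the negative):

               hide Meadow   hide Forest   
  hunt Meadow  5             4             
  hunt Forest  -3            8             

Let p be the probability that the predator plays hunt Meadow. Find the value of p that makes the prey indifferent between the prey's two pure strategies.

p = 11/12

For the prey to be willing to mix, the prey must be indifferent between hide Meadow and hide Forest, which pins down the predator's mix.
  the prey's expected payoff from hide Meadow: p·(-5) + (1−p)·3 = -8p + 3
  the prey's expected payoff from hide Forest: p·(-4) + (1−p)·(-8) = 4p - 8
  -8p + 3 = 4p - 8  ⇒  -12p = -11  ⇒  p = 11/12.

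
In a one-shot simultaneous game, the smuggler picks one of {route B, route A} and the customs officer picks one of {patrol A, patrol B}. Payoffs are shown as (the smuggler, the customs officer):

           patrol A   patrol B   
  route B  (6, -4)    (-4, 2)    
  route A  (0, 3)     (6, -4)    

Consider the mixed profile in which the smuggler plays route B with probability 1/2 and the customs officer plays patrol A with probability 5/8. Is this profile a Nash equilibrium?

Given the smuggler's mix p = 1/2, the customs officer's payoff from patrol A is -1/2 but from patrol B is -1. The customs officer strictly prefers patrol A, so the customs officer would not mix.
So the proposed profile is not a Nash equilibrium.

No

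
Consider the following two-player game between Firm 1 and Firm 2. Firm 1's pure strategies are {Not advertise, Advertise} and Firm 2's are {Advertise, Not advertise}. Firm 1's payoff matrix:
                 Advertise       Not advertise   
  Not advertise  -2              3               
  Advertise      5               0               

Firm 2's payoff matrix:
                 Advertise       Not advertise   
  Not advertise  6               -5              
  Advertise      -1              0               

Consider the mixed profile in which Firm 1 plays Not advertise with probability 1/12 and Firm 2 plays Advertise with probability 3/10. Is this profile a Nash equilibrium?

Yes

Check Firm 2's indifference given Firm 1's mix p = 1/12:
  payoff from Advertise = -5/12; payoff from Not advertise = -5/12 — equal.
Check Firm 1's indifference given Firm 2's mix q = 3/10:
  payoff from Not advertise = 3/2; payoff from Advertise = 3/2 — equal.
Both players are indifferent, so neither can profitably deviate.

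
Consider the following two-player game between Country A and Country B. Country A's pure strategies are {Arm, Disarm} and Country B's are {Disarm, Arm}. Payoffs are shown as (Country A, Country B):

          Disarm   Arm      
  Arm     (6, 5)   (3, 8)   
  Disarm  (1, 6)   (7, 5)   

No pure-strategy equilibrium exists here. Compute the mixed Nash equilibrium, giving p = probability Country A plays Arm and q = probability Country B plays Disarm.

p = 1/4, q = 4/9

In a mixed equilibrium Country B is indifferent between Disarm and Arm; this condition fixes p.
  Country B's expected payoff from Disarm: p·5 + (1−p)·6 = -p + 6
  Country B's expected payoff from Arm: p·8 + (1−p)·5 = 3p + 5
  -p + 6 = 3p + 5  ⇒  -4p = -1  ⇒  p = 1/4.
Set Country A's expected payoff from Arm equal to that from Disarm:
  Country A's expected payoff from Arm: q·6 + (1−q)·3 = 3q + 3
  Country A's expected payoff from Disarm: q·1 + (1−q)·7 = -6q + 7
  3q + 3 = -6q + 7  ⇒  9q = 4  ⇒  q = 4/9.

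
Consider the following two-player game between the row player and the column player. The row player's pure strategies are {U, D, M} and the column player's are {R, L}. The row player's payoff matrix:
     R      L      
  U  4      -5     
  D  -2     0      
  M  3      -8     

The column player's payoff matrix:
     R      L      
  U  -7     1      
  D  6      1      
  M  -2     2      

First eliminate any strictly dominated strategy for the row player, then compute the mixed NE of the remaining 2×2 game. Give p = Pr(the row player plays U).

The row player's strategy M is strictly dominated by U: 4 > 3 and -5 > -8. Eliminate M.
Set the column player's expected payoff from R equal to that from L:
  the column player's payoff from R: p·(-7) + (1−p)·6 = -13p + 6
  the column player's payoff from L: p·1 + (1−p)·1 = 1
  -13p + 6 = 1  ⇒  -13p = -5  ⇒  p = 5/13.

p = 5/13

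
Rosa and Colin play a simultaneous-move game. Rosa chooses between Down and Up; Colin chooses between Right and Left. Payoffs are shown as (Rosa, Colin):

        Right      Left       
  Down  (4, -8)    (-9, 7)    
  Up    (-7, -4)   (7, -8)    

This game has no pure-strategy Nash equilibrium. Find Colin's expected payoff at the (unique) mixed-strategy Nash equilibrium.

-92/19

Colin's indifference between Right and Left determines Rosa's mixing probability p:
  Colin's payoff to Right: p·(-8) + (1−p)·(-4) = -4p - 4
  Colin's payoff to Left: p·7 + (1−p)·(-8) = 15p - 8
  -4p - 4 = 15p - 8  ⇒  -19p = -4  ⇒  p = 4/19.
At equilibrium Colin is indifferent across columns, so Colin's payoff equals the payoff from Right: (4/19)·(-8) + (15/19)·(-4) = -92/19.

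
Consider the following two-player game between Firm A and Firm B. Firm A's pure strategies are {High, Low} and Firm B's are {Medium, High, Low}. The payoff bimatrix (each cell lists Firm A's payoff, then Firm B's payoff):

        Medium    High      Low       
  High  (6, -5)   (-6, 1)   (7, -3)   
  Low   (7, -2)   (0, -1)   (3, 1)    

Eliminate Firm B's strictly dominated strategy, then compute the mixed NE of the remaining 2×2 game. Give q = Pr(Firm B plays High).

q = 2/5

Firm B's strategy Medium is strictly dominated by Low: -3 > -5 and 1 > -2. Eliminate Medium.
For Firm A to be willing to mix, Firm A must be indifferent between High and Low, which pins down Firm B's mix.
  Firm A's expected payoff from High: q·(-6) + (1−q)·7 = -13q + 7
  Firm A's expected payoff from Low: q·0 + (1−q)·3 = -3q + 3
  -13q + 7 = -3q + 3  ⇒  -10q = -4  ⇒  q = 2/5.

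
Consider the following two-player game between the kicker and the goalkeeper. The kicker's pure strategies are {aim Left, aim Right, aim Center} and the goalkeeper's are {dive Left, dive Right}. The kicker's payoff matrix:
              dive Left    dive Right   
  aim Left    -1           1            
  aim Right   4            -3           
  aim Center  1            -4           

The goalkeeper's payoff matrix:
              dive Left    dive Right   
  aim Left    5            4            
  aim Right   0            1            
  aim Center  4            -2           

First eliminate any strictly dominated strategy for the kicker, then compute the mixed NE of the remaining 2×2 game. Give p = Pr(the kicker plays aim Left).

The kicker's strategy aim Center is strictly dominated by aim Right: 4 > 1 and -3 > -4. Eliminate aim Center.
The goalkeeper's indifference between dive Left and dive Right determines the kicker's mixing probability p:
  the goalkeeper's expected payoff from dive Left: p·5 + (1−p)·0 = 5p
  the goalkeeper's expected payoff from dive Right: p·4 + (1−p)·1 = 3p + 1
  5p = 3p + 1  ⇒  2p = 1  ⇒  p = 1/2.

p = 1/2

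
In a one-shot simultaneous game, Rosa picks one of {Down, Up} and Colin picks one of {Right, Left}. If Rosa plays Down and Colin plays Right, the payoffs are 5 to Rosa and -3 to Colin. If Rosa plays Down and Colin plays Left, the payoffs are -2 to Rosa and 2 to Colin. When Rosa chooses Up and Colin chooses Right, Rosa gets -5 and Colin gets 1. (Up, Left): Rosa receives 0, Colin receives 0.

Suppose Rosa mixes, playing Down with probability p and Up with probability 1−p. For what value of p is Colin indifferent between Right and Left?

For Colin to be willing to mix, Colin must be indifferent between Right and Left, which pins down Rosa's mix.
  Colin's payoff to Right: p·(-3) + (1−p)·1 = -4p + 1
  Colin's payoff to Left: p·2 + (1−p)·0 = 2p
  -4p + 1 = 2p  ⇒  -6p = -1  ⇒  p = 1/6.

p = 1/6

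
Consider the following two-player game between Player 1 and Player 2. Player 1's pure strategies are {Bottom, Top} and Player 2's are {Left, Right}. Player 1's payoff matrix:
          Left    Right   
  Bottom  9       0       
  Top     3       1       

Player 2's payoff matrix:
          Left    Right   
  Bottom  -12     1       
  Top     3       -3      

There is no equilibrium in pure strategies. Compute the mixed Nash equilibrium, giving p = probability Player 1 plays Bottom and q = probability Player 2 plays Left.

p = 6/19, q = 1/7

Set Player 2's expected payoff from Left equal to that from Right:
  Player 2's payoff from Left: p·(-12) + (1−p)·3 = -15p + 3
  Player 2's payoff from Right: p·1 + (1−p)·(-3) = 4p - 3
  -15p + 3 = 4p - 3  ⇒  -19p = -6  ⇒  p = 6/19.
For Player 1 to be willing to mix, Player 1 must be indifferent between Bottom and Top, which pins down Player 2's mix.
  Player 1's payoff to Bottom: q·9 + (1−q)·0 = 9q
  Player 1's payoff to Top: q·3 + (1−q)·1 = 2q + 1
  9q = 2q + 1  ⇒  7q = 1  ⇒  q = 1/7.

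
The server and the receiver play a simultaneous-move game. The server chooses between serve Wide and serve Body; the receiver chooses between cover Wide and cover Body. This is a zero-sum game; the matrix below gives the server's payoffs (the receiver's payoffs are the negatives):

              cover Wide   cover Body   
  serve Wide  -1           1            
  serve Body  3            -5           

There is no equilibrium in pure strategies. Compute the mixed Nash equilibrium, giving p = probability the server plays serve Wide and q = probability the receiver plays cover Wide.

The receiver's indifference between cover Wide and cover Body determines the server's mixing probability p:
  the receiver's expected payoff from cover Wide: p·1 + (1−p)·(-3) = 4p - 3
  the receiver's expected payoff from cover Body: p·(-1) + (1−p)·5 = -6p + 5
  4p - 3 = -6p + 5  ⇒  10p = 8  ⇒  p = 4/5.
The server's indifference between serve Wide and serve Body determines the receiver's mixing probability q:
  the server's payoff to serve Wide: q·(-1) + (1−q)·1 = -2q + 1
  the server's payoff to serve Body: q·3 + (1−q)·(-5) = 8q - 5
  -2q + 1 = 8q - 5  ⇒  -10q = -6  ⇒  q = 3/5.

p = 4/5, q = 3/5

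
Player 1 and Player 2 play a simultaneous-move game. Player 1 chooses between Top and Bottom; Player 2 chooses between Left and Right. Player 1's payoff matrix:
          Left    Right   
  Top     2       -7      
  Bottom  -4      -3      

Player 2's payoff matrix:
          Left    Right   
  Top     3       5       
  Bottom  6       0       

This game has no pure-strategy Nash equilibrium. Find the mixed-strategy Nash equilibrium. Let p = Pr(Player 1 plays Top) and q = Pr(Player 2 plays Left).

Player 2's indifference between Left and Right determines Player 1's mixing probability p:
  Player 2's payoff from Left: p·3 + (1−p)·6 = -3p + 6
  Player 2's payoff from Right: p·5 + (1−p)·0 = 5p
  -3p + 6 = 5p  ⇒  -8p = -6  ⇒  p = 3/4.
In a mixed equilibrium Player 1 is indifferent between Top and Bottom; this condition fixes q.
  Player 1's payoff from Top: q·2 + (1−q)·(-7) = 9q - 7
  Player 1's payoff from Bottom: q·(-4) + (1−q)·(-3) = -q - 3
  9q - 7 = -q - 3  ⇒  10q = 4  ⇒  q = 2/5.

p = 3/4, q = 2/5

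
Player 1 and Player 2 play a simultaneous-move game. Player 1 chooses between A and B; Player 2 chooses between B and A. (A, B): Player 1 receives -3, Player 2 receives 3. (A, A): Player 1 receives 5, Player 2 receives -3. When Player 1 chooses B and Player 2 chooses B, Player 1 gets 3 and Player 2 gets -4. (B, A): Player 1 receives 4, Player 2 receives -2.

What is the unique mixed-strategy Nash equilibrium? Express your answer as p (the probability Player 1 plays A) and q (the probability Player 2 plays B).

In a mixed equilibrium Player 2 is indifferent between B and A; this condition fixes p.
  Player 2's expected payoff from B: p·3 + (1−p)·(-4) = 7p - 4
  Player 2's expected payoff from A: p·(-3) + (1−p)·(-2) = -p - 2
  7p - 4 = -p - 2  ⇒  8p = 2  ⇒  p = 1/4.
Player 1's indifference between A and B determines Player 2's mixing probability q:
  Player 1's payoff to A: q·(-3) + (1−q)·5 = -8q + 5
  Player 1's payoff to B: q·3 + (1−q)·4 = -q + 4
  -8q + 5 = -q + 4  ⇒  -7q = -1  ⇒  q = 1/7.

p = 1/4, q = 1/7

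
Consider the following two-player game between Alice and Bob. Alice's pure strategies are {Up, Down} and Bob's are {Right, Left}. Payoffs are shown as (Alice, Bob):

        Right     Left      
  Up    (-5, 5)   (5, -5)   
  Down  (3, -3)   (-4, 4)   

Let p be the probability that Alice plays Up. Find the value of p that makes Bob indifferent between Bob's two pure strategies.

Bob's indifference between Right and Left determines Alice's mixing probability p:
  Bob's expected payoff from Right: p·5 + (1−p)·(-3) = 8p - 3
  Bob's expected payoff from Left: p·(-5) + (1−p)·4 = -9p + 4
  8p - 3 = -9p + 4  ⇒  17p = 7  ⇒  p = 7/17.

p = 7/17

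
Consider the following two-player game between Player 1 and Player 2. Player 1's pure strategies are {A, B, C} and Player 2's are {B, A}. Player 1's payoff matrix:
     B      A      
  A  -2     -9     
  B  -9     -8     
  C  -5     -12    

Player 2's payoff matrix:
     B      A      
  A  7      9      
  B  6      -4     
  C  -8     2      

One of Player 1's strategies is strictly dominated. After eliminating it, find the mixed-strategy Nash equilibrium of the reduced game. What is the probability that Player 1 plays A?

Player 1's strategy C is strictly dominated by A: -2 > -5 and -9 > -12. Eliminate C.
For Player 2 to be willing to mix, Player 2 must be indifferent between B and A, which pins down Player 1's mix.
  Player 2's payoff from B: p·7 + (1−p)·6 = p + 6
  Player 2's payoff from A: p·9 + (1−p)·(-4) = 13p - 4
  p + 6 = 13p - 4  ⇒  -12p = -10  ⇒  p = 5/6.

p = 5/6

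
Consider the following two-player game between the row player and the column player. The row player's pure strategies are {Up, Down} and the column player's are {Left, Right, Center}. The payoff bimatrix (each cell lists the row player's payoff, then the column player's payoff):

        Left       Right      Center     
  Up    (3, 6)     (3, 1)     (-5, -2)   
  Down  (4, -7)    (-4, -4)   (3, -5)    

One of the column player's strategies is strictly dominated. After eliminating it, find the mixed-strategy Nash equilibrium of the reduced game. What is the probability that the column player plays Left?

The column player's strategy Center is strictly dominated by Right: 1 > -2 and -4 > -5. Eliminate Center.
Set the row player's expected payoff from Up equal to that from Down:
  the row player's payoff to Up: q·3 + (1−q)·3 = 3
  the row player's payoff to Down: q·4 + (1−q)·(-4) = 8q - 4
  3 = 8q - 4  ⇒  -8q = -7  ⇒  q = 7/8.

q = 7/8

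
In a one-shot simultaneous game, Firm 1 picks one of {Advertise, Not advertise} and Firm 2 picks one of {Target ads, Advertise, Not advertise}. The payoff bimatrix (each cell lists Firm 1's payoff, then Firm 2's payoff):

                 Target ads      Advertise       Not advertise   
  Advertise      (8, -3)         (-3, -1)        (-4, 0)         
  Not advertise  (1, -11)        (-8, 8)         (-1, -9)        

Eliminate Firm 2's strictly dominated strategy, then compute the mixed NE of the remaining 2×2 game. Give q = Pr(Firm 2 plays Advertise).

Firm 2's strategy Target ads is strictly dominated by Not advertise: 0 > -3 and -9 > -11. Eliminate Target ads.
In a mixed equilibrium Firm 1 is indifferent between Advertise and Not advertise; this condition fixes q.
  Firm 1's payoff to Advertise: q·(-3) + (1−q)·(-4) = q - 4
  Firm 1's payoff to Not advertise: q·(-8) + (1−q)·(-1) = -7q - 1
  q - 4 = -7q - 1  ⇒  8q = 3  ⇒  q = 3/8.

q = 3/8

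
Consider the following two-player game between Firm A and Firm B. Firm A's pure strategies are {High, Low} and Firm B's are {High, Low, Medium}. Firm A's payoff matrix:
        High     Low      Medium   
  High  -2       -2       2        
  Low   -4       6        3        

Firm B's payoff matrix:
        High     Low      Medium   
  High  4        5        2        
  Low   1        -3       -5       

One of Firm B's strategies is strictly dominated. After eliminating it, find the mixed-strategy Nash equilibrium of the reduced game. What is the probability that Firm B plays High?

Firm B's strategy Medium is strictly dominated by Low: 5 > 2 and -3 > -5. Eliminate Medium.
Set Firm A's expected payoff from High equal to that from Low:
  Firm A's payoff from High: q·(-2) + (1−q)·(-2) = -2
  Firm A's payoff from Low: q·(-4) + (1−q)·6 = -10q + 6
  -2 = -10q + 6  ⇒  10q = 8  ⇒  q = 4/5.

q = 4/5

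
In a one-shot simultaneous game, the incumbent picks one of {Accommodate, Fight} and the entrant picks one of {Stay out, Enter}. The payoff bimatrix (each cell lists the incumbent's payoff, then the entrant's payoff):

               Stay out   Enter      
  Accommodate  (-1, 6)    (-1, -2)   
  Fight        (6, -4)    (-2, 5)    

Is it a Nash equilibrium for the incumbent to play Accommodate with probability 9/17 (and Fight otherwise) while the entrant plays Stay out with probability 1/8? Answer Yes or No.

Check the entrant's indifference given the incumbent's mix p = 9/17:
  payoff from Stay out = 22/17; payoff from Enter = 22/17 — equal.
Check the incumbent's indifference given the entrant's mix q = 1/8:
  payoff from Accommodate = -1; payoff from Fight = -1 — equal.
Both players are indifferent, so neither can profitably deviate.

Yes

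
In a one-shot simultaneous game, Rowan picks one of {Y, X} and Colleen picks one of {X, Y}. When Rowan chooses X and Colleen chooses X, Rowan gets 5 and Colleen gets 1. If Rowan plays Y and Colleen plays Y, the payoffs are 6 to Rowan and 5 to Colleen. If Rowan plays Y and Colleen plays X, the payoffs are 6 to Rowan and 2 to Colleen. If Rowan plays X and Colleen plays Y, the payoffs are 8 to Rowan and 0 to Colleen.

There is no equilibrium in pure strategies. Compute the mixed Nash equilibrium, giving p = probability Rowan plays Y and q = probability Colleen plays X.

For Colleen to be willing to mix, Colleen must be indifferent between X and Y, which pins down Rowan's mix.
  Colleen's payoff to X: p·2 + (1−p)·1 = p + 1
  Colleen's payoff to Y: p·5 + (1−p)·0 = 5p
  p + 1 = 5p  ⇒  -4p = -1  ⇒  p = 1/4.
Rowan's indifference between Y and X determines Colleen's mixing probability q:
  Rowan's payoff from Y: q·6 + (1−q)·6 = 6
  Rowan's payoff from X: q·5 + (1−q)·8 = -3q + 8
  6 = -3q + 8  ⇒  3q = 2  ⇒  q = 2/3.

p = 1/4, q = 2/3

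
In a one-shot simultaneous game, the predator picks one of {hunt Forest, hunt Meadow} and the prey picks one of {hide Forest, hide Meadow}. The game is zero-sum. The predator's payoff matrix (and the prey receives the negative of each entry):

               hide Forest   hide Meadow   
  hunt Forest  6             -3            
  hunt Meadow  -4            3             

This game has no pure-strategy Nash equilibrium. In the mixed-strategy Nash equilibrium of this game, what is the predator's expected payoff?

3/8

The prey's mix must leave the predator indifferent between hunt Forest and hunt Meadow.
  the predator's payoff to hunt Forest: q·6 + (1−q)·(-3) = 9q - 3
  the predator's payoff to hunt Meadow: q·(-4) + (1−q)·3 = -7q + 3
  9q - 3 = -7q + 3  ⇒  16q = 6  ⇒  q = 3/8.
At equilibrium the predator is indifferent across rows, so the predator's payoff equals the payoff from hunt Forest: (3/8)·6 + (5/8)·(-3) = 3/8.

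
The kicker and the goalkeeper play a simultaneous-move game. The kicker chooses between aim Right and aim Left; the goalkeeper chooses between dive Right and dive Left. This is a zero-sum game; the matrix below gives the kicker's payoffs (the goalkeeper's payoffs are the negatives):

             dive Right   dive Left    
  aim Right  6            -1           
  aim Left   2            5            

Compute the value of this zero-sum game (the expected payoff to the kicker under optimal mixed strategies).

v = 16/5

In a mixed equilibrium the kicker is indifferent between aim Right and aim Left; this condition fixes q.
  the kicker's payoff to aim Right: q·6 + (1−q)·(-1) = 7q - 1
  the kicker's payoff to aim Left: q·2 + (1−q)·5 = -3q + 5
  7q - 1 = -3q + 5  ⇒  10q = 6  ⇒  q = 3/5.
The value is the kicker's expected payoff against this mix (using aim Right): (3/5)·6 + (2/5)·(-1) = 16/5.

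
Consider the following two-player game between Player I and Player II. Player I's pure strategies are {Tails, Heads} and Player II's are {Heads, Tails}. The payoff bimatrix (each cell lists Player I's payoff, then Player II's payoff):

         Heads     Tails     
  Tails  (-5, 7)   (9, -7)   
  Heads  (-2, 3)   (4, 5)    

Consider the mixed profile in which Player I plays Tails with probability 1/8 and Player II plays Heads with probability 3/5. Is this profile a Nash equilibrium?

No

Given Player II's mix q = 3/5, Player I's payoff from Tails is 3/5 but from Heads is 2/5. Player I strictly prefers Tails, so Player I would not mix.
So the proposed profile is not a Nash equilibrium.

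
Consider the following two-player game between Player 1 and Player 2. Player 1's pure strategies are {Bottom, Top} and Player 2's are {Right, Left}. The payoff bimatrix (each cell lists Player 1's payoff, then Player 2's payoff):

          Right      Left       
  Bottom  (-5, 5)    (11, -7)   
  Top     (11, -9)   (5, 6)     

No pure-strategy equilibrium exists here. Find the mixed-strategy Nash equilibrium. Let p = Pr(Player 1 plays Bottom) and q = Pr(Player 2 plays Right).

p = 5/9, q = 3/11

In a mixed equilibrium Player 2 is indifferent between Right and Left; this condition fixes p.
  Player 2's payoff from Right: p·5 + (1−p)·(-9) = 14p - 9
  Player 2's payoff from Left: p·(-7) + (1−p)·6 = -13p + 6
  14p - 9 = -13p + 6  ⇒  27p = 15  ⇒  p = 5/9.
Player 2's mix must leave Player 1 indifferent between Bottom and Top.
  Player 1's payoff from Bottom: q·(-5) + (1−q)·11 = -16q + 11
  Player 1's payoff from Top: q·11 + (1−q)·5 = 6q + 5
  -16q + 11 = 6q + 5  ⇒  -22q = -6  ⇒  q = 3/11.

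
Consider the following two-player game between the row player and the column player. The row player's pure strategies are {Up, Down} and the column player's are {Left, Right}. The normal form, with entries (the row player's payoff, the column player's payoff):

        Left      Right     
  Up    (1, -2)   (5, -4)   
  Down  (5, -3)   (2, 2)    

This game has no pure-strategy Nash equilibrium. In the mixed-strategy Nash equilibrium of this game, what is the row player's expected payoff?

23/7

For the row player to be willing to mix, the row player must be indifferent between Up and Down, which pins down the column player's mix.
  the row player's payoff from Up: q·1 + (1−q)·5 = -4q + 5
  the row player's payoff from Down: q·5 + (1−q)·2 = 3q + 2
  -4q + 5 = 3q + 2  ⇒  -7q = -3  ⇒  q = 3/7.
At equilibrium the row player is indifferent across rows, so the row player's payoff equals the payoff from Up: (3/7)·1 + (4/7)·5 = 23/7.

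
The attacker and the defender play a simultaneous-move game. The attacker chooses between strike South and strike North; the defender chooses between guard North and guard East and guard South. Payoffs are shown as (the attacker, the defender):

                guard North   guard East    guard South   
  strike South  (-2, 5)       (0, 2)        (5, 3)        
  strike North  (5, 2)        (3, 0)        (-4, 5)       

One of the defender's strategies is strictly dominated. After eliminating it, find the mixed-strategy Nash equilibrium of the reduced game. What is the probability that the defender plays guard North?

The defender's strategy guard East is strictly dominated by guard North: 5 > 2 and 2 > 0. Eliminate guard East.
The defender's mix must leave the attacker indifferent between strike South and strike North.
  the attacker's payoff to strike South: q·(-2) + (1−q)·5 = -7q + 5
  the attacker's payoff to strike North: q·5 + (1−q)·(-4) = 9q - 4
  -7q + 5 = 9q - 4  ⇒  -16q = -9  ⇒  q = 9/16.

q = 9/16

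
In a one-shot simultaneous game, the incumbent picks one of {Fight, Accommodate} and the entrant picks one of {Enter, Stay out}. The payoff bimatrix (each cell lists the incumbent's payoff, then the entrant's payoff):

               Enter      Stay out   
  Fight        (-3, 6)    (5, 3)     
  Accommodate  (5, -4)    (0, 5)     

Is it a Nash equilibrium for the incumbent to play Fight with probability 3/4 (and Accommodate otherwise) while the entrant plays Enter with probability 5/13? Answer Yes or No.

Yes

Check the entrant's indifference given the incumbent's mix p = 3/4:
  payoff from Enter = 7/2; payoff from Stay out = 7/2 — equal.
Check the incumbent's indifference given the entrant's mix q = 5/13:
  payoff from Fight = 25/13; payoff from Accommodate = 25/13 — equal.
Both players are indifferent, so neither can profitably deviate.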